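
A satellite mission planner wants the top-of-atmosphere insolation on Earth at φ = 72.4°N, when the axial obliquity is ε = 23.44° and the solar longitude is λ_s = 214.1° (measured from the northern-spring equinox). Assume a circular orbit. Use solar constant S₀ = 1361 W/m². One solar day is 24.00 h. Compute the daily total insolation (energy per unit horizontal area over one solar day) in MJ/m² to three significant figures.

1.55 MJ/m²

Solar declination: sin δ = sin ε · sin λ_s = sin 23.44° × sin 214.1° = -0.22302, so δ = -12.886°.
cos H₀ = −tan(+72.4°) tan(-12.886°) = 0.7212, H₀ = 0.7653 rad.
Bracket: H₀ sin φ sin δ + cos φ cos δ sin H₀ = 0.7653×0.95319×-0.22302 + 0.30237×0.97481×0.69273 = -0.162688 + 0.204184 = 0.041496.
Q̄ = (S₀/π) × [bracket] = (1361/π) × 0.041496 = 17.977 W/m².
Daily total = Q̄ × 24.00 h × 3600 s/h = 17.977 × 24.00 × 3600 / 10⁶ = 1.553 MJ/m².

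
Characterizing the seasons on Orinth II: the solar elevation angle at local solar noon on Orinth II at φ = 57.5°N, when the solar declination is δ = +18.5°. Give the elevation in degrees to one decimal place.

At local noon the hour angle is zero, so the zenith angle equals |φ − δ| = |+57.5° − (+18.500°)| = 39.000°.
Elevation = 90° − 39.000° = 51.0°.

51.0°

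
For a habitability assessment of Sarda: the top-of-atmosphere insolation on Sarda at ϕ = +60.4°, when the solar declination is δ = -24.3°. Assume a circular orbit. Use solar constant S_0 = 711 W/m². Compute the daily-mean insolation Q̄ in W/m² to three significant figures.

Q̄ ≈ 9.02 W/m²

cos h₀ = −tan(+60.4°) tan(-24.300°) = 0.7948, h₀ = 0.6521 rad.
Bracket: h₀ sin ϕ sin δ + cos ϕ cos δ sin h₀ = 0.6521×0.86949×-0.41151 + 0.49394×0.91140×0.60685 = -0.233324 + 0.273190 = 0.039866.
Q̄ = (S_0/π) × [bracket] = (711/π) × 0.039866 = 9.022 W/m².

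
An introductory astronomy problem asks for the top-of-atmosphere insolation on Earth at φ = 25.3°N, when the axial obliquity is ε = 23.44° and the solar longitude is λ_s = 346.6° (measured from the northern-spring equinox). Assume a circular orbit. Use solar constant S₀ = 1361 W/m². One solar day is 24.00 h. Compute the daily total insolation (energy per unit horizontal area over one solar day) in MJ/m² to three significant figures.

31.4 MJ/m²

Solar declination: sin δ = sin ε · sin λ_s = sin 23.44° × sin 346.6° = -0.09219, so δ = -5.289°.
cos H₀ = −tan(+25.3°) tan(-5.289°) = 0.0438, H₀ = 1.5270 rad.
Bracket: H₀ sin φ sin δ + cos φ cos δ sin H₀ = 1.5270×0.42736×-0.09219 + 0.90408×0.99574×0.99904 = -0.060161 + 0.899364 = 0.839203.
Q̄ = (S₀/π) × [bracket] = (1361/π) × 0.839203 = 363.56 W/m².
Daily total = Q̄ × 24.00 h × 3600 s/h = 363.56 × 24.00 × 3600 / 10⁶ = 31.41 MJ/m².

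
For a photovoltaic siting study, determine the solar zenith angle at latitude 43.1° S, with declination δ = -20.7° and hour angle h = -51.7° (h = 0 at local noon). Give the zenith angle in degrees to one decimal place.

cos θ_z = sin ϕ sin δ + cos ϕ cos δ cos h = 0.241520 + 0.423325 = 0.664845.
θ_z = arccos(0.664845) = 48.3°.

θ_z = 48.3°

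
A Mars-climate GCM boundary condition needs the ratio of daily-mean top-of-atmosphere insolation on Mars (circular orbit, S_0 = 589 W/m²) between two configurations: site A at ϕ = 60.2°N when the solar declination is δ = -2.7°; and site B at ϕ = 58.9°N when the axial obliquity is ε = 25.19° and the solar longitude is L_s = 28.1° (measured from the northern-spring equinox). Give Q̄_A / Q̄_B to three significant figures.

— Configuration A (ϕ=+60.2°):
cos h₀ = −tan(+60.2°) tan(-2.700°) = 0.0823, h₀ = 1.4884 rad.
Bracket: h₀ sin ϕ sin δ + cos ϕ cos δ sin h₀ = 1.4884×0.86777×-0.04711 + 0.49697×0.99889×0.99660 = -0.060847 + 0.494731 = 0.433884.
Q̄ = (S_0/π) × [bracket] = (589/π) × 0.433884 = 81.347 W/m².
— Configuration B (ϕ=+58.9°):
Solar declination: sin δ = sin ε · sin L_s = sin 25.19° × sin 28.1° = 0.20047, so δ = +11.565°.
cos h₀ = −tan(+58.9°) tan(+11.565°) = -0.3392, h₀ = 1.9169 rad.
Bracket: h₀ sin ϕ sin δ + cos ϕ cos δ sin h₀ = 1.9169×0.85627×0.20047 + 0.51653×0.97970×0.94071 = 0.329048 + 0.476041 = 0.805089.
Q̄ = (S_0/π) × [bracket] = (589/π) × 0.805089 = 150.94 W/m².
Ratio Q̄_A / Q̄_B = 81.347 / 150.94 = 0.5389.

Q̄_A / Q̄_B ≈ 0.539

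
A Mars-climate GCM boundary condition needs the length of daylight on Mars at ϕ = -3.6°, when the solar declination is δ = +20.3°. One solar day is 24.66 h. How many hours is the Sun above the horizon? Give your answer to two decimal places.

12.15 h

cos h₀ = −tan ϕ · tan δ = −tan(-3.6°) × tan(+20.300°) = 0.0233, so h₀ = 1.5475 rad = 88.67°.
Daylight = 2h₀/(2π) × 24.66 h = (1.5475/π) × 24.66 = 12.15 h.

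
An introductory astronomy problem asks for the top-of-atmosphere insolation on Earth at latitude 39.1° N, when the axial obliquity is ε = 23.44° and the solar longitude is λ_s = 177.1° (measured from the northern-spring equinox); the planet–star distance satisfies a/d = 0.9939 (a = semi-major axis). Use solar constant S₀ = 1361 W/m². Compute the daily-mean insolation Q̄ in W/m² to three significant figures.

Solar declination: sin δ = sin ε · sin λ_s = sin 23.44° × sin 177.1° = 0.02013, so δ = +1.153°.
cos H₀ = −tan(+39.1°) tan(+1.153°) = -0.0164, H₀ = 1.5872 rad.
Bracket: H₀ sin φ sin δ + cos φ cos δ sin H₀ = 1.5872×0.63068×0.02013 + 0.77605×0.99980×0.99987 = 0.020150 + 0.775794 = 0.795944.
Inverse-square distance factor (a/d)² = 0.9939² = 0.987837.
Q̄ = (S₀/π) × 0.987837 × [bracket] = (1361/π) × 0.987837 × 0.795944 = 340.6 W/m².

Q̄ ≈ 341 W/m²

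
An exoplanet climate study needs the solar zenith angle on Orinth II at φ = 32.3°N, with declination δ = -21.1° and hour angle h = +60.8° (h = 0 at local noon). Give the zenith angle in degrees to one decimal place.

θ_z = 78.9°

cos θ_z = sin φ sin δ + cos φ cos δ cos h = -0.192365 + 0.384721 = 0.192356.
θ_z = arccos(0.192356) = 78.9°.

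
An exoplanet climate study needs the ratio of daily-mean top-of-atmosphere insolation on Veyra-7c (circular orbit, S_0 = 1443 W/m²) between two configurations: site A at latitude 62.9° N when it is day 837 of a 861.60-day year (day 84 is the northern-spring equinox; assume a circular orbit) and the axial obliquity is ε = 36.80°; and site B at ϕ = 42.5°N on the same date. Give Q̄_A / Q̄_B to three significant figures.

Q̄_A / Q̄_B ≈ 0.0312

— Configuration A (ϕ=+62.9°):
Solar longitude: L_s = 360° × (837 − 84)/861.60 = 314.624°.
sin δ = sin 36.80° × sin 314.624° = -0.42634, so δ = -25.236°.
cos h₀ = −tan(+62.9°) tan(-25.236°) = 0.9211, h₀ = 0.4000 rad.
Bracket: h₀ sin ϕ sin δ + cos ϕ cos δ sin h₀ = 0.4000×0.89021×-0.42634 + 0.45554×0.90456×0.38943 = -0.151813 + 0.160470 = 0.008657.
Q̄ = (S_0/π) × [bracket] = (1443/π) × 0.008657 = 3.9763 W/m².
— Configuration B (ϕ=+42.5°):
cos h₀ = −tan(+42.5°) tan(-25.236°) = 0.4319, h₀ = 1.1242 rad.
Bracket: h₀ sin ϕ sin δ + cos ϕ cos δ sin h₀ = 1.1242×0.67559×-0.42634 + 0.73728×0.90456×0.90193 = -0.323804 + 0.601510 = 0.277706.
Q̄ = (S_0/π) × [bracket] = (1443/π) × 0.277706 = 127.56 W/m².
Ratio Q̄_A / Q̄_B = 3.9763 / 127.56 = 0.03117.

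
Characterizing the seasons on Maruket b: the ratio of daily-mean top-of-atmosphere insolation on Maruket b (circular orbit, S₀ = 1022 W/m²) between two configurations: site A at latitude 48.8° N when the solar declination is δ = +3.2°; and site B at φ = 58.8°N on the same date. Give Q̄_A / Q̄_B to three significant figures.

Q̄_A / Q̄_B ≈ 1.22

— Configuration A (φ=+48.8°):
cos H₀ = −tan(+48.8°) tan(+3.200°) = -0.0639, H₀ = 1.6347 rad.
Bracket: H₀ sin φ sin δ + cos φ cos δ sin H₀ = 1.6347×0.75241×0.05582 + 0.65869×0.99844×0.99796 = 0.068657 + 0.656321 = 0.724978.
Q̄ = (S₀/π) × [bracket] = (1022/π) × 0.724978 = 235.84 W/m².
— Configuration B (φ=+58.8°):
cos H₀ = −tan(+58.8°) tan(+3.200°) = -0.0923, H₀ = 1.6632 rad.
Bracket: H₀ sin φ sin δ + cos φ cos δ sin H₀ = 1.6632×0.85536×0.05582 + 0.51803×0.99844×0.99573 = 0.079411 + 0.515013 = 0.594424.
Q̄ = (S₀/π) × [bracket] = (1022/π) × 0.594424 = 193.37 W/m².
Ratio Q̄_A / Q̄_B = 235.84 / 193.37 = 1.220.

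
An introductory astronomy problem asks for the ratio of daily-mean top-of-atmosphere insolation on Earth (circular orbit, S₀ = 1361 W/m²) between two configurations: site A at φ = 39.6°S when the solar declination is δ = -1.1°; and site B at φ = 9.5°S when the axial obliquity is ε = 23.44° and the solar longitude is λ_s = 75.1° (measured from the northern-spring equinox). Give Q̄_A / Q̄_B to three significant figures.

Q̄_A / Q̄_B ≈ 0.971

— Configuration A (φ=-39.6°):
cos H₀ = −tan(-39.6°) tan(-1.100°) = -0.0159, H₀ = 1.5867 rad.
Bracket: H₀ sin φ sin δ + cos φ cos δ sin H₀ = 1.5867×-0.63742×-0.01920 + 0.77051×0.99982×0.99987 = 0.019419 + 0.770271 = 0.789690.
Q̄ = (S₀/π) × [bracket] = (1361/π) × 0.789690 = 342.11 W/m².
— Configuration B (φ=-9.5°):
Solar declination: sin δ = sin ε · sin λ_s = sin 23.44° × sin 75.1° = 0.38441, so δ = +22.607°.
cos H₀ = −tan(-9.5°) tan(+22.607°) = 0.0697, H₀ = 1.5011 rad.
Bracket: H₀ sin φ sin δ + cos φ cos δ sin H₀ = 1.5011×-0.16505×0.38441 + 0.98629×0.92316×0.99757 = -0.095240 + 0.908291 = 0.813051.
Q̄ = (S₀/π) × [bracket] = (1361/π) × 0.813051 = 352.23 W/m².
Ratio Q̄_A / Q̄_B = 342.11 / 352.23 = 0.9713.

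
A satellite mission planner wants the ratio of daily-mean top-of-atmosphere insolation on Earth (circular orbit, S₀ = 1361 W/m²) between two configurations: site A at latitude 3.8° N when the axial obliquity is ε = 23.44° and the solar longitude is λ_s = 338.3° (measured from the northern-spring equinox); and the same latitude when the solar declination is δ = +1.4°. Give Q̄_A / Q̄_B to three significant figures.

Q̄_A / Q̄_B ≈ 0.972

— Configuration A (φ=+3.8°):
Solar declination: sin δ = sin ε · sin λ_s = sin 23.44° × sin 338.3° = -0.14708, so δ = -8.458°.
cos H₀ = −tan(+3.8°) tan(-8.458°) = 0.0099, H₀ = 1.5609 rad.
Bracket: H₀ sin φ sin δ + cos φ cos δ sin H₀ = 1.5609×0.06627×-0.14708 + 0.99780×0.98912×0.99995 = -0.015214 + 0.986895 = 0.971681.
Q̄ = (S₀/π) × [bracket] = (1361/π) × 0.971681 = 420.95 W/m².
— Configuration B (φ=+3.8°):
cos H₀ = −tan(+3.8°) tan(+1.400°) = -0.0016, H₀ = 1.5724 rad.
Bracket: H₀ sin φ sin δ + cos φ cos δ sin H₀ = 1.5724×0.06627×0.02443 + 0.99780×0.99970×1.00000 = 0.002546 + 0.997501 = 1.000047.
Q̄ = (S₀/π) × [bracket] = (1361/π) × 1.000047 = 433.24 W/m².
Ratio Q̄_A / Q̄_B = 420.95 / 433.24 = 0.9716.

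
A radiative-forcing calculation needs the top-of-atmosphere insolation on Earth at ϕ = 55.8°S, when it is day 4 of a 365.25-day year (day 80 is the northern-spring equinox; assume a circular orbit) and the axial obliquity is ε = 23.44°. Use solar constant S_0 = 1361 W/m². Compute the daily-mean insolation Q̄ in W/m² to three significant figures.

Solar longitude: L_s = 360° × (4 − 80)/365.25 = -74.908°, i.e. -74.908° + 360° = 285.092°.
sin δ = sin 23.44° × sin 285.092° = -0.38407, so δ = -22.586°.
cos h₀ = −tan(-55.8°) tan(-22.586°) = -0.6121, h₀ = 2.2295 rad.
Bracket: h₀ sin ϕ sin δ + cos ϕ cos δ sin h₀ = 2.2295×-0.82708×-0.38407 + 0.56208×0.92330×0.79079 = 0.708215 + 0.410395 = 1.118610.
Q̄ = (S_0/π) × [bracket] = (1361/π) × 1.118610 = 484.6 W/m².

Q̄ ≈ 485 W/m²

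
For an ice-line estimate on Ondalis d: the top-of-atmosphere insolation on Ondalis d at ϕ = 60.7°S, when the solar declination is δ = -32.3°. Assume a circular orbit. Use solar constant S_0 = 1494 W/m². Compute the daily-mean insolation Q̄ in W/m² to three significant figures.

cos h₀ = −tan(-60.7°) tan(-32.300°) = -1.1265 ≤ −1 ⇒ polar day, h₀ = π.
Bracket: h₀ sin ϕ sin δ + cos ϕ cos δ sin h₀ = 3.1416×-0.87207×-0.53435 + 0.48938×0.84526×0.00000 = 1.463956 + 0.000000 = 1.463956.
Q̄ = (S_0/π) × [bracket] = (1494/π) × 1.463956 = 696.2 W/m².

Q̄ ≈ 696 W/m²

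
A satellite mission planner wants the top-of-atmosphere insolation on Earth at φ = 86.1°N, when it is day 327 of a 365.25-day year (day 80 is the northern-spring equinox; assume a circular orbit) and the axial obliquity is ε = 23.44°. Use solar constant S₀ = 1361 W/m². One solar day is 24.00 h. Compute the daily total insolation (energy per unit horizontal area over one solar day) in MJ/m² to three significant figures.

Solar longitude: λ_s = 360° × (327 − 80)/365.25 = 243.450°.
sin δ = sin 23.44° × sin 243.450° = -0.35584, so δ = -20.845°.
cos H₀ = −tan(+86.1°) tan(-20.845°) = 5.5852 ≥ 1 ⇒ polar night, H₀ = 0 and Q̄ = 0.
Daily total = Q̄ × 24.00 h × 3600 s/h = 0.00 MJ/m².

0.00 MJ/m²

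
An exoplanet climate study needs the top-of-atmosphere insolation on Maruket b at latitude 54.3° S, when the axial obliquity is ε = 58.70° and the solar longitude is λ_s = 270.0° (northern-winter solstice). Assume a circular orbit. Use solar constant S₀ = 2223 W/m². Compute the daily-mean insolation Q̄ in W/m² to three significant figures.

Solar declination: sin δ = sin ε · sin λ_s = sin 58.70° × sin 270.0° = -0.85446, so δ = -58.700°.
cos H₀ = −tan(-54.3°) tan(-58.700°) = -2.2889 ≤ −1 ⇒ polar day, H₀ = π.
Bracket: H₀ sin φ sin δ + cos φ cos δ sin H₀ = 3.1416×-0.81208×-0.85446 + 0.58354×0.51952×0.00000 = 2.179924 + 0.000000 = 2.179924.
Q̄ = (S₀/π) × [bracket] = (2223/π) × 2.179924 = 1543 W/m².

Q̄ ≈ 1.54e+03 W/m²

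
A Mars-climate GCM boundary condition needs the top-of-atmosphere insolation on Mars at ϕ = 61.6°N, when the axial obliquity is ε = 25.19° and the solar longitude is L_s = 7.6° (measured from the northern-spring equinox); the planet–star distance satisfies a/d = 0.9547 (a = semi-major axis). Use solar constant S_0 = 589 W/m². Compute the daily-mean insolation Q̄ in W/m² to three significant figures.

Q̄ ≈ 94.9 W/m²

Solar declination: sin δ = sin ε · sin L_s = sin 25.19° × sin 7.6° = 0.05629, so δ = +3.227°.
cos h₀ = −tan(+61.6°) tan(+3.227°) = -0.1043, h₀ = 1.6753 rad.
Bracket: h₀ sin ϕ sin δ + cos ϕ cos δ sin h₀ = 1.6753×0.87965×0.05629 + 0.47562×0.99841×0.99455 = 0.082953 + 0.472276 = 0.555229.
Inverse-square distance factor (a/d)² = 0.9547² = 0.911452.
Q̄ = (S_0/π) × 0.911452 × [bracket] = (589/π) × 0.911452 × 0.555229 = 94.88 W/m².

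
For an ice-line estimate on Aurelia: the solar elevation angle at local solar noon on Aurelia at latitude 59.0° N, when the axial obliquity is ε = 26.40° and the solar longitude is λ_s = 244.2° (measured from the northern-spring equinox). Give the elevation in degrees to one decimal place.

7.4°

Solar declination: sin δ = sin ε · sin λ_s = sin 26.40° × sin 244.2° = -0.40031, so δ = -23.598°.
At local noon the hour angle is zero, so the zenith angle equals |φ − δ| = |+59.0° − (-23.598°)| = 82.598°.
Elevation = 90° − 82.598° = 7.4°.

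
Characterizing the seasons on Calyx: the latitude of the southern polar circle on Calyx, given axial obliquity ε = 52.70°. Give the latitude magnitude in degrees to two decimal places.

The polar circle is the lowest latitude that experiences at least one full rotation of continuous darkness at the northern-summer solstice; it lies at |ϕ| = 90° − ε = 90° − 52.70° = 37.30°.

37.30°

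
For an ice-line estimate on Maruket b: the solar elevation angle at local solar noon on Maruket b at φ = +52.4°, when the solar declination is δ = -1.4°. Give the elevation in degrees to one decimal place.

36.2°

At local noon the hour angle is zero, so the zenith angle equals |φ − δ| = |+52.4° − (-1.400°)| = 53.800°.
Elevation = 90° − 53.800° = 36.2°.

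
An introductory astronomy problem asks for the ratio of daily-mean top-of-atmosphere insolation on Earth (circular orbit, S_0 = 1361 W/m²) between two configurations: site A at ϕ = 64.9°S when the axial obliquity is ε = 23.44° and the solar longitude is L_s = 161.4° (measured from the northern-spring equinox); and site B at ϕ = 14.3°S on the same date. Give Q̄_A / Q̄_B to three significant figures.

Q̄_A / Q̄_B ≈ 0.281

— Configuration A (ϕ=-64.9°):
Solar declination: sin δ = sin ε · sin L_s = sin 23.44° × sin 161.4° = 0.12688, so δ = +7.289°.
cos h₀ = −tan(-64.9°) tan(+7.289°) = 0.2731, h₀ = 1.2942 rad.
Bracket: h₀ sin ϕ sin δ + cos ϕ cos δ sin h₀ = 1.2942×-0.90557×0.12688 + 0.42420×0.99192×0.96200 = -0.148702 + 0.404783 = 0.256081.
Q̄ = (S_0/π) × [bracket] = (1361/π) × 0.256081 = 110.94 W/m².
— Configuration B (ϕ=-14.3°):
cos h₀ = −tan(-14.3°) tan(+7.289°) = 0.0326, h₀ = 1.5382 rad.
Bracket: h₀ sin ϕ sin δ + cos ϕ cos δ sin h₀ = 1.5382×-0.24700×0.12688 + 0.96902×0.99192×0.99947 = -0.048206 + 0.960681 = 0.912475.
Q̄ = (S_0/π) × [bracket] = (1361/π) × 0.912475 = 395.30 W/m².
Ratio Q̄_A / Q̄_B = 110.94 / 395.30 = 0.2806.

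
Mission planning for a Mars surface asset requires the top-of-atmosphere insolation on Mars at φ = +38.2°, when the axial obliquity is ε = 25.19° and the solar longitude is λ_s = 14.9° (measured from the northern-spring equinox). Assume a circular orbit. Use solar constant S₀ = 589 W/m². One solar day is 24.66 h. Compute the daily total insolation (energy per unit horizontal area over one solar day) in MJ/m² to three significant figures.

Solar declination: sin δ = sin ε · sin λ_s = sin 25.19° × sin 14.9° = 0.10944, so δ = +6.283°.
cos H₀ = −tan(+38.2°) tan(+6.283°) = -0.0866, H₀ = 1.6575 rad.
Bracket: H₀ sin φ sin δ + cos φ cos δ sin H₀ = 1.6575×0.61841×0.10944 + 0.78586×0.99399×0.99624 = 0.112178 + 0.778200 = 0.890378.
Q̄ = (S₀/π) × [bracket] = (589/π) × 0.890378 = 166.93 W/m².
Daily total = Q̄ × 24.66 h × 3600 s/h = 166.93 × 24.66 × 3600 / 10⁶ = 14.82 MJ/m².

14.8 MJ/m²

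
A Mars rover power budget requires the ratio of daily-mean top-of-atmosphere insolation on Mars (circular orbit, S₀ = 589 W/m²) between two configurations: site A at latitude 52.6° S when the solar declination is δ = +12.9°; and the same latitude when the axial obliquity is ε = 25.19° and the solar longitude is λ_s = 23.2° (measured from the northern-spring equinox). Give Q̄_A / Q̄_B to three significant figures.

— Configuration A (φ=-52.6°):
cos H₀ = −tan(-52.6°) tan(+12.900°) = 0.2996, H₀ = 1.2666 rad.
Bracket: H₀ sin φ sin δ + cos φ cos δ sin H₀ = 1.2666×-0.79441×0.22325 + 0.60738×0.97476×0.95408 = -0.224634 + 0.564863 = 0.340229.
Q̄ = (S₀/π) × [bracket] = (589/π) × 0.340229 = 63.788 W/m².
— Configuration B (φ=-52.6°):
Solar declination: sin δ = sin ε · sin λ_s = sin 25.19° × sin 23.2° = 0.16767, so δ = +9.652°.
cos H₀ = −tan(-52.6°) tan(+9.652°) = 0.2225, H₀ = 1.3465 rad.
Bracket: H₀ sin φ sin δ + cos φ cos δ sin H₀ = 1.3465×-0.79441×0.16767 + 0.60738×0.98584×0.97494 = -0.179352 + 0.583774 = 0.404422.
Q̄ = (S₀/π) × [bracket] = (589/π) × 0.404422 = 75.823 W/m².
Ratio Q̄_A / Q̄_B = 63.788 / 75.823 = 0.8413.

Q̄_A / Q̄_B ≈ 0.841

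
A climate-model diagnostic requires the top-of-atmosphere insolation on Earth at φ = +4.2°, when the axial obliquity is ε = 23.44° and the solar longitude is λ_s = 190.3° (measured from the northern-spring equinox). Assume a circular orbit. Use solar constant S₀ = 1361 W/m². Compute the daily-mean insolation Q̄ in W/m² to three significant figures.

Solar declination: sin δ = sin ε · sin λ_s = sin 23.44° × sin 190.3° = -0.07113, so δ = -4.079°.
cos H₀ = −tan(+4.2°) tan(-4.079°) = 0.0052, H₀ = 1.5656 rad.
Bracket: H₀ sin φ sin δ + cos φ cos δ sin H₀ = 1.5656×0.07324×-0.07113 + 0.99731×0.99747×0.99999 = -0.008156 + 0.994777 = 0.986621.
Q̄ = (S₀/π) × [bracket] = (1361/π) × 0.986621 = 427.4 W/m².

Q̄ ≈ 427 W/m²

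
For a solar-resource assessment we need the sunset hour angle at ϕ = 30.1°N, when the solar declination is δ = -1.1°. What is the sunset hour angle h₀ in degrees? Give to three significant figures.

cos h₀ = −tan ϕ · tan δ = −tan(+30.1°) × tan(-1.100°) = 0.0111, so h₀ = 1.5597 rad = 89.36°.

h₀ = 89.4°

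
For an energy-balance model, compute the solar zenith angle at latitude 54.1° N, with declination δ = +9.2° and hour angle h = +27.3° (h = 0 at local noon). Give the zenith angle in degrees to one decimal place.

cos θ_z = sin ϕ sin δ + cos ϕ cos δ cos h = 0.129510 + 0.514358 = 0.643868.
θ_z = arccos(0.643868) = 49.9°.

θ_z = 49.9°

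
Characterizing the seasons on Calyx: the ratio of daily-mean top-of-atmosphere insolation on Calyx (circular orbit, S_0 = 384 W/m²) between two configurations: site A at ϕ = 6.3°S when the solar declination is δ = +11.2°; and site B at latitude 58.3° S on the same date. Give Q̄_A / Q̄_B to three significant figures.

Q̄_A / Q̄_B ≈ 3.33

— Configuration A (ϕ=-6.3°):
cos h₀ = −tan(-6.3°) tan(+11.200°) = 0.0219, h₀ = 1.5489 rad.
Bracket: h₀ sin ϕ sin δ + cos ϕ cos δ sin h₀ = 1.5489×-0.10973×0.19423 + 0.99396×0.98096×0.99976 = -0.033011 + 0.974801 = 0.941790.
Q̄ = (S_0/π) × [bracket] = (384/π) × 0.941790 = 115.12 W/m².
— Configuration B (ϕ=-58.3°):
cos h₀ = −tan(-58.3°) tan(+11.200°) = 0.3206, h₀ = 1.2444 rad.
Bracket: h₀ sin ϕ sin δ + cos ϕ cos δ sin h₀ = 1.2444×-0.85081×0.19423 + 0.52547×0.98096×0.94722 = -0.205641 + 0.488259 = 0.282618.
Q̄ = (S_0/π) × [bracket] = (384/π) × 0.282618 = 34.545 W/m².
Ratio Q̄_A / Q̄_B = 115.12 / 34.545 = 3.332.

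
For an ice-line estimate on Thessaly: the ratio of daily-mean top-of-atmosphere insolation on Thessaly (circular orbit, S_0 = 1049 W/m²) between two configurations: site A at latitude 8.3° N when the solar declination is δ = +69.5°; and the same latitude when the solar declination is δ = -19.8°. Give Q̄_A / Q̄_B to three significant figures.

Q̄_A / Q̄_B ≈ 0.685

— Configuration A (ϕ=+8.3°):
cos h₀ = −tan(+8.3°) tan(+69.500°) = -0.3902, h₀ = 1.9716 rad.
Bracket: h₀ sin ϕ sin δ + cos ϕ cos δ sin h₀ = 1.9716×0.14436×0.93667 + 0.98953×0.35021×0.92074 = 0.266595 + 0.319076 = 0.585671.
Q̄ = (S_0/π) × [bracket] = (1049/π) × 0.585671 = 195.56 W/m².
— Configuration B (ϕ=+8.3°):
cos h₀ = −tan(+8.3°) tan(-19.800°) = 0.0525, h₀ = 1.5183 rad.
Bracket: h₀ sin ϕ sin δ + cos ϕ cos δ sin h₀ = 1.5183×0.14436×-0.33874 + 0.98953×0.94088×0.99862 = -0.074246 + 0.929744 = 0.855498.
Q̄ = (S_0/π) × [bracket] = (1049/π) × 0.855498 = 285.66 W/m².
Ratio Q̄_A / Q̄_B = 195.56 / 285.66 = 0.6846.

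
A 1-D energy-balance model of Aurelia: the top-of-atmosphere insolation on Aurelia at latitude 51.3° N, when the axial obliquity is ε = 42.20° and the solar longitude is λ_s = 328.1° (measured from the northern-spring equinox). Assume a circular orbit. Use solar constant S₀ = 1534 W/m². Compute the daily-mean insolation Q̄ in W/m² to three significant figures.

Q̄ ≈ 106 W/m²

Solar declination: sin δ = sin ε · sin λ_s = sin 42.20° × sin 328.1° = -0.35496, so δ = -20.791°.
cos H₀ = −tan(+51.3°) tan(-20.791°) = 0.4739, H₀ = 1.0770 rad.
Bracket: H₀ sin φ sin δ + cos φ cos δ sin H₀ = 1.0770×0.78043×-0.35496 + 0.62524×0.93488×0.88056 = -0.298352 + 0.514709 = 0.216357.
Q̄ = (S₀/π) × [bracket] = (1534/π) × 0.216357 = 105.6 W/m².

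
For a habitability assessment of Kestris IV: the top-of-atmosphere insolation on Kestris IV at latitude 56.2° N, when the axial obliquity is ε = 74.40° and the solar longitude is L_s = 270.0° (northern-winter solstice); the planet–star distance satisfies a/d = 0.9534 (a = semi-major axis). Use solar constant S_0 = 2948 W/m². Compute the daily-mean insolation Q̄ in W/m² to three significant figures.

Q̄ ≈ 0.00 W/m²

Solar declination: sin δ = sin ε · sin L_s = sin 74.40° × sin 270.0° = -0.96316, so δ = -74.400°.
cos h₀ = −tan(+56.2°) tan(-74.400°) = 5.3501 ≥ 1 ⇒ polar night, h₀ = 0 and Q̄ = 0.
Inverse-square distance factor (a/d)² = 0.9534² = 0.908972.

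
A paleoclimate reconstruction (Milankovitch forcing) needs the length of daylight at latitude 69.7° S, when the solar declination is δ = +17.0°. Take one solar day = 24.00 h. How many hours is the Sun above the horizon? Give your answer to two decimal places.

cos H₀ = −tan φ · tan δ = −tan(-69.7°) × tan(+17.000°) = 0.8265, so H₀ = 0.5979 rad = 34.26°.
Daylight = 2H₀/(2π) × 24.00 h = (0.5979/π) × 24.00 = 4.57 h.

4.57 h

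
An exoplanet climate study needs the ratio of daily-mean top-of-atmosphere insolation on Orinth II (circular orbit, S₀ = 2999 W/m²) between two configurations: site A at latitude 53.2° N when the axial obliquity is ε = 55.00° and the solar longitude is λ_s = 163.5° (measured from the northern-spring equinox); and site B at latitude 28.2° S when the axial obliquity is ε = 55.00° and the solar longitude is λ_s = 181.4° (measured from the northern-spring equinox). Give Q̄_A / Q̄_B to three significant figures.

— Configuration A (φ=+53.2°):
Solar declination: sin δ = sin ε · sin λ_s = sin 55.00° × sin 163.5° = 0.23265, so δ = +13.453°.
cos H₀ = −tan(+53.2°) tan(+13.453°) = -0.3198, H₀ = 1.8963 rad.
Bracket: H₀ sin φ sin δ + cos φ cos δ sin H₀ = 1.8963×0.80073×0.23265 + 0.59902×0.97256×0.94750 = 0.353261 + 0.551997 = 0.905258.
Q̄ = (S₀/π) × [bracket] = (2999/π) × 0.905258 = 864.17 W/m².
— Configuration B (φ=-28.2°):
Solar declination: sin δ = sin ε · sin λ_s = sin 55.00° × sin 181.4° = -0.02001, so δ = -1.147°.
cos H₀ = −tan(-28.2°) tan(-1.147°) = -0.0107, H₀ = 1.5815 rad.
Bracket: H₀ sin φ sin δ + cos φ cos δ sin H₀ = 1.5815×-0.47255×-0.02001 + 0.88130×0.99980×0.99994 = 0.014954 + 0.881071 = 0.896025.
Q̄ = (S₀/π) × [bracket] = (2999/π) × 0.896025 = 855.36 W/m².
Ratio Q̄_A / Q̄_B = 864.17 / 855.36 = 1.010.

Q̄_A / Q̄_B ≈ 1.01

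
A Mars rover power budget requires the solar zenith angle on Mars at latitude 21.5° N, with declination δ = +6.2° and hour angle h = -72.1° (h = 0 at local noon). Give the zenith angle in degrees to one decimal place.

θ_z = 71.1°

cos θ_z = sin ϕ sin δ + cos ϕ cos δ cos h = 0.039582 + 0.284297 = 0.323879.
θ_z = arccos(0.323879) = 71.1°.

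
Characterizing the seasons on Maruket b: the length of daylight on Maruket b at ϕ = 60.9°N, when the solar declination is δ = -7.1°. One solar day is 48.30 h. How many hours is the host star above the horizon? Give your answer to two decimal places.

20.68 h

cos h₀ = −tan ϕ · tan δ = −tan(+60.9°) × tan(-7.100°) = 0.2238, so h₀ = 1.3451 rad = 77.07°.
Daylight = 2h₀/(2π) × 48.30 h = (1.3451/π) × 48.30 = 20.68 h.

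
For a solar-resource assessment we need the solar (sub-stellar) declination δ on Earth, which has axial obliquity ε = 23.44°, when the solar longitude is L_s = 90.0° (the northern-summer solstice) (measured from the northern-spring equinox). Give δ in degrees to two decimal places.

sin δ = sin ε · sin L_s = sin 23.44° × sin 90.0° = 0.397789.
δ = arcsin(0.397789) = +23.44°.

δ = +23.44°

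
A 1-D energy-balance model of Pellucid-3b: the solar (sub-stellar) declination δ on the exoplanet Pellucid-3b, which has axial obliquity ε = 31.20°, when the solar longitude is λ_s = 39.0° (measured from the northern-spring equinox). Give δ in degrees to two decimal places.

δ = +19.03°

sin δ = sin ε · sin λ_s = sin 31.20° × sin 39.0° = 0.326005.
δ = arcsin(0.326005) = +19.03°.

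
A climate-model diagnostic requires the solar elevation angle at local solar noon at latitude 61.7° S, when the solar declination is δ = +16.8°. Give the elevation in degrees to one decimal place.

11.5°

At local noon the hour angle is zero, so the zenith angle equals |φ − δ| = |-61.7° − (+16.800°)| = 78.500°.
Elevation = 90° − 78.500° = 11.5°.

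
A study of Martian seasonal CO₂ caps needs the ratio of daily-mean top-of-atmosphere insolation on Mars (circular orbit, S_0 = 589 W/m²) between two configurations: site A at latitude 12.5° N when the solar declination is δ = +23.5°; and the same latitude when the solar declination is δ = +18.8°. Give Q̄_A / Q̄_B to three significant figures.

Q̄_A / Q̄_B ≈ 0.999

— Configuration A (ϕ=+12.5°):
cos h₀ = −tan(+12.5°) tan(+23.500°) = -0.0964, h₀ = 1.6673 rad.
Bracket: h₀ sin ϕ sin δ + cos ϕ cos δ sin h₀ = 1.6673×0.21644×0.39875 + 0.97630×0.91706×0.99534 = 0.143897 + 0.891153 = 1.035050.
Q̄ = (S_0/π) × [bracket] = (589/π) × 1.035050 = 194.06 W/m².
— Configuration B (ϕ=+12.5°):
cos h₀ = −tan(+12.5°) tan(+18.800°) = -0.0755, h₀ = 1.6463 rad.
Bracket: h₀ sin ϕ sin δ + cos ϕ cos δ sin h₀ = 1.6463×0.21644×0.32227 + 0.97630×0.94665×0.99715 = 0.114833 + 0.921580 = 1.036413.
Q̄ = (S_0/π) × [bracket] = (589/π) × 1.036413 = 194.31 W/m².
Ratio Q̄_A / Q̄_B = 194.06 / 194.31 = 0.9987.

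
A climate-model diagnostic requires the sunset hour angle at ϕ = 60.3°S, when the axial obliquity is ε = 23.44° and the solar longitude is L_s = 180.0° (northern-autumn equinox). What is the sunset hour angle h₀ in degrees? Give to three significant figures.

Solar declination: sin δ = sin ε · sin L_s = sin 23.44° × sin 180.0° = 0.00000, so δ = +0.000°.
cos h₀ = −tan ϕ · tan δ = −tan(-60.3°) × tan(+0.000°) = 0.0000, so h₀ = 1.5708 rad = 90.00°.

h₀ = 90.0°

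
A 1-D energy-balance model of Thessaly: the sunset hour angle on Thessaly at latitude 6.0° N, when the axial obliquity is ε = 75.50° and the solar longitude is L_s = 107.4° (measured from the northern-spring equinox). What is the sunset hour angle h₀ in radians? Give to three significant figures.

Solar declination: sin δ = sin ε · sin L_s = sin 75.50° × sin 107.4° = 0.92385, so δ = +67.495°.
cos h₀ = −tan ϕ · tan δ = −tan(+6.0°) × tan(+67.495°) = -0.2537, so h₀ = 1.8273 rad = 104.70°.

h₀ = 1.83 rad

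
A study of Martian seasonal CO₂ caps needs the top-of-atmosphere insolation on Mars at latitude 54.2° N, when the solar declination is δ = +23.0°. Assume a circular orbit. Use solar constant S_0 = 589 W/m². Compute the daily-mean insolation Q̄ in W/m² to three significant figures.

cos h₀ = −tan(+54.2°) tan(+23.000°) = -0.5885, h₀ = 2.2001 rad.
Bracket: h₀ sin ϕ sin δ + cos ϕ cos δ sin h₀ = 2.2001×0.81106×0.39073 + 0.58496×0.92050×0.80846 = 0.697224 + 0.435320 = 1.132544.
Q̄ = (S_0/π) × [bracket] = (589/π) × 1.132544 = 212.3 W/m².

Q̄ ≈ 212 W/m²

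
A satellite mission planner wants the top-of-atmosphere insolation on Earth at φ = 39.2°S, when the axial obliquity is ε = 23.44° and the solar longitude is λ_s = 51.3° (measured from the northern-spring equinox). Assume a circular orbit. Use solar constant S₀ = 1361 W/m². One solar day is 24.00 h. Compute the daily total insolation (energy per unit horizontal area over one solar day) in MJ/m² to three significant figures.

Solar declination: sin δ = sin ε · sin λ_s = sin 23.44° × sin 51.3° = 0.31045, so δ = +18.086°.
cos H₀ = −tan(-39.2°) tan(+18.086°) = 0.2664, H₀ = 1.3012 rad.
Bracket: H₀ sin φ sin δ + cos φ cos δ sin H₀ = 1.3012×-0.63203×0.31045 + 0.77494×0.95059×0.96388 = -0.255313 + 0.710042 = 0.454729.
Q̄ = (S₀/π) × [bracket] = (1361/π) × 0.454729 = 197.00 W/m².
Daily total = Q̄ × 24.00 h × 3600 s/h = 197.00 × 24.00 × 3600 / 10⁶ = 17.02 MJ/m².

17.0 MJ/m²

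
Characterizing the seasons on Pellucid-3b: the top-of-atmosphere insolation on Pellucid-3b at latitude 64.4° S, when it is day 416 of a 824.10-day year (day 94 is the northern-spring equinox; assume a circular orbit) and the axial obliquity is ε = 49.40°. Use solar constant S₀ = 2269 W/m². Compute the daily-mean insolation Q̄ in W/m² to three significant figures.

Q̄ ≈ 0.00 W/m²

Solar longitude: λ_s = 360° × (416 − 94)/824.10 = 140.663°.
sin δ = sin 49.40° × sin 140.663° = 0.48129, so δ = +28.770°.
cos H₀ = −tan(-64.4°) tan(+28.770°) = 1.1460 ≥ 1 ⇒ polar night, H₀ = 0 and Q̄ = 0.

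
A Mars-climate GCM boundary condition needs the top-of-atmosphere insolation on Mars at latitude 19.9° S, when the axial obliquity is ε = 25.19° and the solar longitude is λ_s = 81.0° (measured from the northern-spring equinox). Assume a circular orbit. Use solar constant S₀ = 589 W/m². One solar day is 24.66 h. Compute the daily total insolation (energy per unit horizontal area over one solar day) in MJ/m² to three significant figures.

10.7 MJ/m²

Solar declination: sin δ = sin ε · sin λ_s = sin 25.19° × sin 81.0° = 0.42038, so δ = +24.859°.
cos H₀ = −tan(-19.9°) tan(+24.859°) = 0.1677, H₀ = 1.4023 rad.
Bracket: H₀ sin φ sin δ + cos φ cos δ sin H₀ = 1.4023×-0.34038×0.42038 + 0.94029×0.90735×0.98584 = -0.200654 + 0.841091 = 0.640437.
Q̄ = (S₀/π) × [bracket] = (589/π) × 0.640437 = 120.07 W/m².
Daily total = Q̄ × 24.66 h × 3600 s/h = 120.07 × 24.66 × 3600 / 10⁶ = 10.66 MJ/m².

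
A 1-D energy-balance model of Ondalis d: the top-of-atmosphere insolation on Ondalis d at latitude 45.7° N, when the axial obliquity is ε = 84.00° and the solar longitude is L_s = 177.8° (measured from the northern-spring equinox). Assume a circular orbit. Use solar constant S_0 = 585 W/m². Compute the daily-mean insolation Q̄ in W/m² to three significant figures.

Solar declination: sin δ = sin ε · sin L_s = sin 84.00° × sin 177.8° = 0.03818, so δ = +2.188°.
cos h₀ = −tan(+45.7°) tan(+2.188°) = -0.0392, h₀ = 1.6100 rad.
Bracket: h₀ sin ϕ sin δ + cos ϕ cos δ sin h₀ = 1.6100×0.71569×0.03818 + 0.69842×0.99927×0.99923 = 0.043993 + 0.697373 = 0.741366.
Q̄ = (S_0/π) × [bracket] = (585/π) × 0.741366 = 138.1 W/m².

Q̄ ≈ 138 W/m²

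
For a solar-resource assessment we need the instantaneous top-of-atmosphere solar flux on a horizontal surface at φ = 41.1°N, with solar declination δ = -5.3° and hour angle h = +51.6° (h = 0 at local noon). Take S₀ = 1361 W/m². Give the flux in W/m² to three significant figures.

552 W/m²

cos θ_z = sin φ sin δ + cos φ cos δ cos h = -0.060722 + 0.466073 = 0.405351.
Flux = S₀ · cos θ_z = 1361 × 0.405351 = 551.7 W/m².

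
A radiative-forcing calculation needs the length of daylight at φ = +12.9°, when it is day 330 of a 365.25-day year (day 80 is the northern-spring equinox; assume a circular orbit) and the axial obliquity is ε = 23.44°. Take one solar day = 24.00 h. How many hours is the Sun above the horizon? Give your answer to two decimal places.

Solar longitude: λ_s = 360° × (330 − 80)/365.25 = 246.407°.
sin δ = sin 23.44° × sin 246.407° = -0.36454, so δ = -21.379°.
cos H₀ = −tan φ · tan δ = −tan(+12.9°) × tan(-21.379°) = 0.0897, so H₀ = 1.4810 rad = 84.86°.
Daylight = 2H₀/(2π) × 24.00 h = (1.4810/π) × 24.00 = 11.31 h.

11.31 h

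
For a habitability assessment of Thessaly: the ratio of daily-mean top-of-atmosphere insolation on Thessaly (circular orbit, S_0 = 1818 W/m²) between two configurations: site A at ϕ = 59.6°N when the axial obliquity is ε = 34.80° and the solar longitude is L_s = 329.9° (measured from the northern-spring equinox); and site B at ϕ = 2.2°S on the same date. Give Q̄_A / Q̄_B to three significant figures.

— Configuration A (ϕ=+59.6°):
Solar declination: sin δ = sin ε · sin L_s = sin 34.80° × sin 329.9° = -0.28622, so δ = -16.632°.
cos h₀ = −tan(+59.6°) tan(-16.632°) = 0.5091, h₀ = 1.0366 rad.
Bracket: h₀ sin ϕ sin δ + cos ϕ cos δ sin h₀ = 1.0366×0.86251×-0.28622 + 0.50603×0.95816×0.86068 = -0.255903 + 0.417307 = 0.161404.
Q̄ = (S_0/π) × [bracket] = (1818/π) × 0.161404 = 93.402 W/m².
— Configuration B (ϕ=-2.2°):
cos h₀ = −tan(-2.2°) tan(-16.632°) = -0.0115, h₀ = 1.5823 rad.
Bracket: h₀ sin ϕ sin δ + cos ϕ cos δ sin h₀ = 1.5823×-0.03839×-0.28622 + 0.99926×0.95816×0.99993 = 0.017386 + 0.957384 = 0.974770.
Q̄ = (S_0/π) × [bracket] = (1818/π) × 0.974770 = 564.09 W/m².
Ratio Q̄_A / Q̄_B = 93.402 / 564.09 = 0.1656.

Q̄_A / Q̄_B ≈ 0.166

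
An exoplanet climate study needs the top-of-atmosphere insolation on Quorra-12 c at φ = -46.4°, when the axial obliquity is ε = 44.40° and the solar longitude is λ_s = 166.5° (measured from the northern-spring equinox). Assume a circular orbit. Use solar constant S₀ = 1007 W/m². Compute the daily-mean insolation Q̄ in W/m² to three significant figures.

Solar declination: sin δ = sin ε · sin λ_s = sin 44.40° × sin 166.5° = 0.16333, so δ = +9.400°.
cos H₀ = −tan(-46.4°) tan(+9.400°) = 0.1739, H₀ = 1.3961 rad.
Bracket: H₀ sin φ sin δ + cos φ cos δ sin H₀ = 1.3961×-0.72417×0.16333 + 0.68962×0.98657×0.98477 = -0.165129 + 0.669997 = 0.504868.
Q̄ = (S₀/π) × [bracket] = (1007/π) × 0.504868 = 161.8 W/m².

Q̄ ≈ 162 W/m²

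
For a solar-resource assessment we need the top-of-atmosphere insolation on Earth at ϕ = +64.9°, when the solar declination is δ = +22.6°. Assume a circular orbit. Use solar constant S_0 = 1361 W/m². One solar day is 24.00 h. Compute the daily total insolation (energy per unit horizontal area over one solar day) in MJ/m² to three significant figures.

cos h₀ = −tan(+64.9°) tan(+22.600°) = -0.8886, h₀ = 2.6651 rad.
Bracket: h₀ sin ϕ sin δ + cos ϕ cos δ sin h₀ = 2.6651×0.90557×0.38430 + 0.42420×0.92321×0.45865 = 0.927483 + 0.179619 = 1.107102.
Q̄ = (S_0/π) × [bracket] = (1361/π) × 1.107102 = 479.62 W/m².
Daily total = Q̄ × 24.00 h × 3600 s/h = 479.62 × 24.00 × 3600 / 10⁶ = 41.44 MJ/m².

41.4 MJ/m²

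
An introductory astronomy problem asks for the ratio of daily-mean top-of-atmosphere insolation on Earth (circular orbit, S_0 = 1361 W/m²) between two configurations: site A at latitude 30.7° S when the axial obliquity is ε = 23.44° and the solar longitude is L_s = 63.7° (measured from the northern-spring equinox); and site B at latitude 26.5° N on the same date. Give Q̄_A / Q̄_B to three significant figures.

Q̄_A / Q̄_B ≈ 0.489

— Configuration A (ϕ=-30.7°):
Solar declination: sin δ = sin ε · sin L_s = sin 23.44° × sin 63.7° = 0.35661, so δ = +20.892°.
cos h₀ = −tan(-30.7°) tan(+20.892°) = 0.2266, h₀ = 1.3422 rad.
Bracket: h₀ sin ϕ sin δ + cos ϕ cos δ sin h₀ = 1.3422×-0.51054×0.35661 + 0.85985×0.93425×0.97398 = -0.244366 + 0.782413 = 0.538047.
Q̄ = (S_0/π) × [bracket] = (1361/π) × 0.538047 = 233.09 W/m².
— Configuration B (ϕ=+26.5°):
cos h₀ = −tan(+26.5°) tan(+20.892°) = -0.1903, h₀ = 1.7623 rad.
Bracket: h₀ sin ϕ sin δ + cos ϕ cos δ sin h₀ = 1.7623×0.44620×0.35661 + 0.89493×0.93425×0.98172 = 0.280416 + 0.820805 = 1.101221.
Q̄ = (S_0/π) × [bracket] = (1361/π) × 1.101221 = 477.07 W/m².
Ratio Q̄_A / Q̄_B = 233.09 / 477.07 = 0.4886.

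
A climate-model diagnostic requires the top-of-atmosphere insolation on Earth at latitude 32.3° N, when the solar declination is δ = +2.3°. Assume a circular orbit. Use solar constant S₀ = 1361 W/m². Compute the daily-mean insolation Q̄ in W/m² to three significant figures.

Q̄ ≈ 381 W/m²

cos H₀ = −tan(+32.3°) tan(+2.300°) = -0.0254, H₀ = 1.5962 rad.
Bracket: H₀ sin φ sin δ + cos φ cos δ sin H₀ = 1.5962×0.53435×0.04013 + 0.84526×0.99919×0.99968 = 0.034228 + 0.844305 = 0.878533.
Q̄ = (S₀/π) × [bracket] = (1361/π) × 0.878533 = 380.6 W/m².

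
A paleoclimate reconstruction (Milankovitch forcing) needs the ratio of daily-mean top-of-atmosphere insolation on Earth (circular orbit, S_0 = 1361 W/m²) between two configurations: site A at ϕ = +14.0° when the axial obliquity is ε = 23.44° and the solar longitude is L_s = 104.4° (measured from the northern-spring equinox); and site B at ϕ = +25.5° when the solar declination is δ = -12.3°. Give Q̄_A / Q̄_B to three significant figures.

Q̄_A / Q̄_B ≈ 1.41

— Configuration A (ϕ=+14.0°):
Solar declination: sin δ = sin ε · sin L_s = sin 23.44° × sin 104.4° = 0.38529, so δ = +22.662°.
cos h₀ = −tan(+14.0°) tan(+22.662°) = -0.1041, h₀ = 1.6751 rad.
Bracket: h₀ sin ϕ sin δ + cos ϕ cos δ sin h₀ = 1.6751×0.24192×0.38529 + 0.97030×0.92280×0.99457 = 0.156135 + 0.890531 = 1.046666.
Q̄ = (S_0/π) × [bracket] = (1361/π) × 1.046666 = 453.44 W/m².
— Configuration B (ϕ=+25.5°):
cos h₀ = −tan(+25.5°) tan(-12.300°) = 0.1040, h₀ = 1.4666 rad.
Bracket: h₀ sin ϕ sin δ + cos ϕ cos δ sin h₀ = 1.4666×0.43051×-0.21303 + 0.90259×0.97705×0.99458 = -0.134504 + 0.877096 = 0.742592.
Q̄ = (S_0/π) × [bracket] = (1361/π) × 0.742592 = 321.71 W/m².
Ratio Q̄_A / Q̄_B = 453.44 / 321.71 = 1.409.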